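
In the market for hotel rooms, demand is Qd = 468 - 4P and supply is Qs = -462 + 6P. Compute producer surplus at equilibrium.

Equilibrium: 468 - 4P = -462 + 6P gives P* = 93, Q* = 96.
Supply starts at P = 77 (where Qs = 0).
PS = ½(93 − 77)(96) = 768.

Producer surplus = 768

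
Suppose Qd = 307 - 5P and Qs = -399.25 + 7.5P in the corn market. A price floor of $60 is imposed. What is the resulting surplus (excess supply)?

Equilibrium price would be P* = 56.5, so the floor at 60 binds.
At P = 60: Qd = 7, Qs = 50.75.
Surplus = 50.75 − 7 = 43.75.

Surplus = 43.75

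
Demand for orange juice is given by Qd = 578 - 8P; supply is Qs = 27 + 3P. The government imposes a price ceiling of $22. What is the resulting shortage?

Shortage = 309

Equilibrium price would be P* = 551/11, so the ceiling at 22 binds.
At P = 22: Qd = 578 − 8(22) = 402, Qs = 27 + 3(22) = 93.
Shortage = 402 − 93 = 309.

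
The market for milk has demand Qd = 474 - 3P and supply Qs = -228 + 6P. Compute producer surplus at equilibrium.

Equilibrium: 474 - 3P = -228 + 6P gives P* = 78, Q* = 240.
Supply starts at P = 38 (where Qs = 0).
PS = ½(78 − 38)(240) = 4800.

Producer surplus = 4800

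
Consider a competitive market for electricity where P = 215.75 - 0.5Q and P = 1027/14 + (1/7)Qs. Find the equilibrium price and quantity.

P* = 105, Q* = 221.5

Set the two price expressions equal: 215.75 - 0.5Q = 1027/14 + (1/7)Q.
3987/28 = (9/14)Q, so Q* = 221.5.
P* = 215.75 − (0.5)(221.5) = 105.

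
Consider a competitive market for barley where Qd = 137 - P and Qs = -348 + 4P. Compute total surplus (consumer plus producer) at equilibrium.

Equilibrium: 137 - P = -348 + 4P gives P* = 97, Q* = 40.
Demand choke price: P = 137; supply starts at P = 87.
CS = ½(137 − 97)(40) = 800; PS = ½(97 − 87)(40) = 200.

Total surplus = 1000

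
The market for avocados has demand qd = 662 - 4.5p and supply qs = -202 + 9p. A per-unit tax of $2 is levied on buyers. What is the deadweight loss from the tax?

Deadweight loss = 6

Pre-tax equilibrium: p* = 64, q* = 374.
Tax on buyers shifts demand to qd = 662 − 4.5(p + 2) = 653 - 4.5p.
653 - 4.5p = -202 + 9p gives seller price ps = 190/3; buyers pay pb = 190/3 + 2 = 196/3.
New quantity: q = 662 − 4.5(196/3) = 368.
DWL = ½ × 2 × (374 − 368) = 6.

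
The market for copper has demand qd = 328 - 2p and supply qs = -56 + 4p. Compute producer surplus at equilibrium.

Equilibrium: 328 - 2p = -56 + 4p gives p* = 64, q* = 200.
Supply starts at p = 14 (where qs = 0).
PS = ½(64 − 14)(200) = 5000.

Producer surplus = 5000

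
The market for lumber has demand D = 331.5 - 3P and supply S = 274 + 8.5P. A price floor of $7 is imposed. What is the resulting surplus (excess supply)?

Equilibrium price would be P* = 5, so the floor at 7 binds.
At P = 7: D = 310.5, S = 333.5.
Surplus = 333.5 − 310.5 = 23.

Surplus = 23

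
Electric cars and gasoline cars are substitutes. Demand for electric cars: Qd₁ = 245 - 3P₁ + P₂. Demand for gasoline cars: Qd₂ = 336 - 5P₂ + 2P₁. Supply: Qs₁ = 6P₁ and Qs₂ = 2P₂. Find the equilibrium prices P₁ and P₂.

P₁ = 2051/61, P₂ = 3514/61

Market 1: 245 - 3P₁ + P₂ = 6P₁ → 9P₁ - P₂ = 245.
Market 2: 7P₂ - 2P₁ = 336.
Eliminating P₂: 7×(1) + 1×(2) gives 61P₁ = 2051, so P₁ = 2051/61.
Back-substitute into (2): P₂ = (336 + 2×2051/61) / 7 = 3514/61.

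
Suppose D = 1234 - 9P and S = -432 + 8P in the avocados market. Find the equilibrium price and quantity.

P* = 98, Q* = 352

Set D = S: 1234 - 9P = -432 + 8P.
1666 = 17P, so P* = 98.
Q* = 1234 − 9(98) = 352.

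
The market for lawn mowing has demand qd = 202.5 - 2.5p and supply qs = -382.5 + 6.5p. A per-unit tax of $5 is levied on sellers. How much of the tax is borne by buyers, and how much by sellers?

Buyers bear 65/18, sellers bear 25/18

Pre-tax equilibrium: p* = 65, q* = 40.
Tax on sellers shifts supply to qs = -382.5 + 6.5(p − 5) = -415 + 6.5p.
202.5 - 2.5p = -415 + 6.5p gives buyer price pb = 1235/18; sellers receive ps = 1235/18 − 5 = 1145/18.
New quantity: q = 202.5 − 2.5(1235/18) = 1115/36.
Buyer burden = 1235/18 − 65 = 65/18; seller burden = 65 − 1145/18 = 25/18.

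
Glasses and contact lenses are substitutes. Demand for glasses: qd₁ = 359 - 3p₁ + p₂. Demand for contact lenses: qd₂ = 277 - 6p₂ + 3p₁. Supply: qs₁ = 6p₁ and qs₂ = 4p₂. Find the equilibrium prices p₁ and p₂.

p₁ = 1289/29, p₂ = 1190/29

Market 1: 359 - 3p₁ + p₂ = 6p₁ → 9p₁ - p₂ = 359.
Market 2: 10p₂ - 3p₁ = 277.
Eliminating p₂: 10×(1) + 1×(2) gives 87p₁ = 3867, so p₁ = 1289/29.
Back-substitute into (2): p₂ = (277 + 3×1289/29) / 10 = 1190/29.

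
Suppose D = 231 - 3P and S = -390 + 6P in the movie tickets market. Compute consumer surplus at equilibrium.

Equilibrium: 231 - 3P = -390 + 6P gives P* = 69, Q* = 24.
Demand choke price (D = 0): P = 77.
CS = ½(77 − 69)(24) = 96.

Consumer surplus = 96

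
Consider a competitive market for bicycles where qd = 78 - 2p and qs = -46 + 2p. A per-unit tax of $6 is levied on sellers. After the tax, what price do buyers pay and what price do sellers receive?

Buyers pay $34, sellers receive $28

Pre-tax equilibrium: p* = 31, q* = 16.
Tax on sellers shifts supply to qs = -46 + 2(p − 6) = -58 + 2p.
78 - 2p = -58 + 2p gives buyer price pb = 34; sellers receive ps = 34 − 6 = 28.
New quantity: q = 78 − 2(34) = 10.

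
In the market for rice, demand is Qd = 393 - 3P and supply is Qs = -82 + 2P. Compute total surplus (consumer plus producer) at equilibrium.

Total surplus = 4860

Equilibrium: 393 - 3P = -82 + 2P gives P* = 95, Q* = 108.
Demand choke price: P = 131; supply starts at P = 41.
CS = ½(131 − 95)(108) = 1944; PS = ½(95 − 41)(108) = 2916.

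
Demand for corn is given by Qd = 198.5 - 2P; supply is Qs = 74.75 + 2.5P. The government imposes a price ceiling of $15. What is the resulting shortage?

Equilibrium price would be P* = 27.5, so the ceiling at 15 binds.
At P = 15: Qd = 198.5 − 2(15) = 168.5, Qs = 74.75 + 2.5(15) = 112.25.
Shortage = 168.5 − 112.25 = 56.25.

Shortage = 56.25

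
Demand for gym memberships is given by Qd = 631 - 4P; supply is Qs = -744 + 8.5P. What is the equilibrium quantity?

Set Qd = Qs: 631 - 4P = -744 + 8.5P.
1375 = 12.5P, so P* = 110.
Q* = 631 − 4(110) = 191.

Q* = 191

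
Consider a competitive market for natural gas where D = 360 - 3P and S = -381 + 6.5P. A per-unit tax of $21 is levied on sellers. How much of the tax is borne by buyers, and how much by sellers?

Pre-tax equilibrium: P* = 78, Q* = 126.
Tax on sellers shifts supply to S = -381 + 6.5(P − 21) = -517.5 + 6.5P.
360 - 3P = -517.5 + 6.5P gives buyer price Pb = 1755/19; sellers receive Ps = 1755/19 − 21 = 1356/19.
New quantity: Q = 360 − 3(1755/19) = 1575/19.
Buyer burden = 1755/19 − 78 = 273/19; seller burden = 78 − 1356/19 = 126/19.

Buyers bear 273/19, sellers bear 126/19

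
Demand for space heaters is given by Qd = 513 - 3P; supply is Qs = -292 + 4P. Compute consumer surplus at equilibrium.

Consumer surplus = 4704

Equilibrium: 513 - 3P = -292 + 4P gives P* = 115, Q* = 168.
Demand choke price (Qd = 0): P = 171.
CS = ½(171 − 115)(168) = 4704.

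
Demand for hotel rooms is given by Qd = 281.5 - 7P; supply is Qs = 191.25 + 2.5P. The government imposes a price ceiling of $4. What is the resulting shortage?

Shortage = 52.25

Equilibrium price would be P* = 9.5, so the ceiling at 4 binds.
At P = 4: Qd = 281.5 − 7(4) = 253.5, Qs = 191.25 + 2.5(4) = 201.25.
Shortage = 253.5 − 201.25 = 52.25.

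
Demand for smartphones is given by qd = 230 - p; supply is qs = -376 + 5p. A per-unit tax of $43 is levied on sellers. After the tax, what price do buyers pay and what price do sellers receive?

Buyers pay 821/6, sellers receive 563/6

Pre-tax equilibrium: p* = 101, q* = 129.
Tax on sellers shifts supply to qs = -376 + 5(p − 43) = -591 + 5p.
230 - p = -591 + 5p gives buyer price pb = 821/6; sellers receive ps = 821/6 − 43 = 563/6.
New quantity: q = 230 − 1(821/6) = 559/6.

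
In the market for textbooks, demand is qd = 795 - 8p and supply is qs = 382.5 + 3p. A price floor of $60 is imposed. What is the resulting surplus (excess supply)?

Equilibrium price would be p* = 37.5, so the floor at 60 binds.
At p = 60: qd = 315, qs = 562.5.
Surplus = 562.5 − 315 = 247.5.

Surplus = 247.5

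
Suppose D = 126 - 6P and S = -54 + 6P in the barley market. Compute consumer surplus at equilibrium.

Consumer surplus = 108

Equilibrium: 126 - 6P = -54 + 6P gives P* = 15, Q* = 36.
Demand choke price (D = 0): P = 21.
CS = ½(21 − 15)(36) = 108.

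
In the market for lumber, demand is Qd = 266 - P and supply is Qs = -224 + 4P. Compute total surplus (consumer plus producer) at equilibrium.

Total surplus = 17640

Equilibrium: 266 - P = -224 + 4P gives P* = 98, Q* = 168.
Demand choke price: P = 266; supply starts at P = 56.
CS = ½(266 − 98)(168) = 14112; PS = ½(98 − 56)(168) = 3528.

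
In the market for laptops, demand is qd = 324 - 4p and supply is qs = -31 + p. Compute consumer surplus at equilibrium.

Consumer surplus = 200

Equilibrium: 324 - 4p = -31 + p gives p* = 71, q* = 40.
Demand choke price (qd = 0): p = 81.
CS = ½(81 − 71)(40) = 200.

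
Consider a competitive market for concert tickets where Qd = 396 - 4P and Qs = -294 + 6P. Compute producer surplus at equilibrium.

Equilibrium: 396 - 4P = -294 + 6P gives P* = 69, Q* = 120.
Supply starts at P = 49 (where Qs = 0).
PS = ½(69 − 49)(120) = 1200.

Producer surplus = 1200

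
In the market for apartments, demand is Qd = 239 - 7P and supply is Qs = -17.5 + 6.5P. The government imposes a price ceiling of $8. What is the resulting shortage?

Equilibrium price would be P* = 19, so the ceiling at 8 binds.
At P = 8: Qd = 239 − 7(8) = 183, Qs = -17.5 + 6.5(8) = 34.5.
Shortage = 183 − 34.5 = 148.5.

Shortage = 148.5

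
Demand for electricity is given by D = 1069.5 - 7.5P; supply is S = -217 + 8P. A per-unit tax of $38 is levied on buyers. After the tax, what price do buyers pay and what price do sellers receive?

Pre-tax equilibrium: P* = 83, Q* = 447.
Tax on buyers shifts demand to D = 1069.5 − 7.5(P + 38) = 784.5 - 7.5P.
784.5 - 7.5P = -217 + 8P gives seller price Ps = 2003/31; buyers pay Pb = 2003/31 + 38 = 3181/31.
New quantity: Q = 1069.5 − 7.5(3181/31) = 9297/31.

Buyers pay 3181/31, sellers receive 2003/31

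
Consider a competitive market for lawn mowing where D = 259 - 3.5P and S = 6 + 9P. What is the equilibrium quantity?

Q* = 188.16

Set D = S: 259 - 3.5P = 6 + 9P.
253 = 12.5P, so P* = 20.24.
Q* = 259 − 3.5(20.24) = 188.16.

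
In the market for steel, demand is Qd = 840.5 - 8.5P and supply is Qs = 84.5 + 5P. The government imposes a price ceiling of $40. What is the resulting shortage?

Equilibrium price would be P* = 56, so the ceiling at 40 binds.
At P = 40: Qd = 840.5 − 8.5(40) = 500.5, Qs = 84.5 + 5(40) = 284.5.
Shortage = 500.5 − 284.5 = 216.

Shortage = 216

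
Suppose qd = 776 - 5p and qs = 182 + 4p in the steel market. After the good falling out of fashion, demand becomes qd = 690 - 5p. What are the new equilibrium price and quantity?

p' = 508/9, q' = 3670/9

Original equilibrium: p* = 66, q* = 446.
New equilibrium: 690 - 5p = 182 + 4p, so 508 = 9p and p' = 508/9; q' = 690 − 5(508/9) = 3670/9.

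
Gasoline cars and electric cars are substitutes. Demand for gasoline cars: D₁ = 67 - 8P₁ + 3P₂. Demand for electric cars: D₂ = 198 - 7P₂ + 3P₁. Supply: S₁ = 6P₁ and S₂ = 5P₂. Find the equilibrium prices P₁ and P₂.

P₁ = 466/53, P₂ = 991/53

Market 1: 67 - 8P₁ + 3P₂ = 6P₁ → 14P₁ - 3P₂ = 67.
Market 2: 12P₂ - 3P₁ = 198.
Eliminating P₂: 12×(1) + 3×(2) gives 159P₁ = 1398, so P₁ = 466/53.
Back-substitute into (2): P₂ = (198 + 3×466/53) / 12 = 991/53.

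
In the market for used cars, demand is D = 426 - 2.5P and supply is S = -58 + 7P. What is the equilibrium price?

P* = 968/19

Set D = S: 426 - 2.5P = -58 + 7P.
484 = 9.5P, so P* = 968/19.
Q* = 426 − 2.5(968/19) = 5674/19.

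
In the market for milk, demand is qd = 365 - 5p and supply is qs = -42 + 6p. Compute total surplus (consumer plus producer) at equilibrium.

Total surplus = 5940

Equilibrium: 365 - 5p = -42 + 6p gives p* = 37, q* = 180.
Demand choke price: p = 73; supply starts at p = 7.
CS = ½(73 − 37)(180) = 3240; PS = ½(37 − 7)(180) = 2700.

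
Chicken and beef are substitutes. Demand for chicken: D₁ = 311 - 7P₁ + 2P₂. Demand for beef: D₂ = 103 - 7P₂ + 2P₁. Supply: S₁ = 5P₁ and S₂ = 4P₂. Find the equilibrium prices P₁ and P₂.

P₁ = 28.3359375, P₂ = 14.515625

Market 1: 311 - 7P₁ + 2P₂ = 5P₁ → 12P₁ - 2P₂ = 311.
Market 2: 11P₂ - 2P₁ = 103.
Eliminating P₂: 11×(1) + 2×(2) gives 128P₁ = 3627, so P₁ = 28.3359375.
Back-substitute into (2): P₂ = (103 + 2×28.3359375) / 11 = 14.515625.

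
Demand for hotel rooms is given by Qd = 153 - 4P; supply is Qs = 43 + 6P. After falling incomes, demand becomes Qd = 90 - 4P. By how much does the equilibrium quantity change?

Original equilibrium: P* = 11, Q* = 109.
New equilibrium: 90 - 4P = 43 + 6P, so 47 = 10P and P' = 4.7; Q' = 90 − 4(4.7) = 71.2.
Change in quantity: 71.2 − 109 = -37.8.

ΔQ = -37.8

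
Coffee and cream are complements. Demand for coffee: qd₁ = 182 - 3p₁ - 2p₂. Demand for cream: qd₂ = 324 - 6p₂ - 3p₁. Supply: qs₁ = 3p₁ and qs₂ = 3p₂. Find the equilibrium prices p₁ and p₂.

p₁ = 20.625, p₂ = 29.125

Market 1: 182 - 3p₁ - 2p₂ = 3p₁ → 6p₁ + 2p₂ = 182.
Market 2: 9p₂ + 3p₁ = 324.
Eliminating p₂: 9×(1) − 2×(2) gives 48p₁ = 990, so p₁ = 20.625.
Back-substitute into (2): p₂ = (324 − 3×20.625) / 9 = 29.125.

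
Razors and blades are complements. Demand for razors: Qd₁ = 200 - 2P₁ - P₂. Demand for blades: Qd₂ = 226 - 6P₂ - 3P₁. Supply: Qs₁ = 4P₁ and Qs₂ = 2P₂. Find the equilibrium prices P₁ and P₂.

Market 1: 200 - 2P₁ - P₂ = 4P₁ → 6P₁ + P₂ = 200.
Market 2: 8P₂ + 3P₁ = 226.
Eliminating P₂: 8×(1) − 1×(2) gives 45P₁ = 1374, so P₁ = 458/15.
Back-substitute into (2): P₂ = (226 − 3×458/15) / 8 = 16.8.

P₁ = 458/15, P₂ = 16.8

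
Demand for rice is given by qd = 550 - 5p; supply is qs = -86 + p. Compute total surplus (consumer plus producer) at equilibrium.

Total surplus = 240

Equilibrium: 550 - 5p = -86 + p gives p* = 106, q* = 20.
Demand choke price: p = 110; supply starts at p = 86.
CS = ½(110 − 106)(20) = 40; PS = ½(106 − 86)(20) = 200.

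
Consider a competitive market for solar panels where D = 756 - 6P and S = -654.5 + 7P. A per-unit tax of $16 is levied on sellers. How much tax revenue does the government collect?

Pre-tax equilibrium: P* = 108.5, Q* = 105.
Tax on sellers shifts supply to S = -654.5 + 7(P − 16) = -766.5 + 7P.
756 - 6P = -766.5 + 7P gives buyer price Pb = 3045/26; sellers receive Ps = 3045/26 − 16 = 2629/26.
New quantity: Q = 756 − 6(3045/26) = 693/13.
Revenue = 16 × 693/13 = 11088/13.

Tax revenue = 11088/13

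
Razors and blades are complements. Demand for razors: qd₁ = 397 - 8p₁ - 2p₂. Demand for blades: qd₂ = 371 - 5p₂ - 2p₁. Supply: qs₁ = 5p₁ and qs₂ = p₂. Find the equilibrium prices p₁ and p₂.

Market 1: 397 - 8p₁ - 2p₂ = 5p₁ → 13p₁ + 2p₂ = 397.
Market 2: 6p₂ + 2p₁ = 371.
Eliminating p₂: 6×(1) − 2×(2) gives 74p₁ = 1640, so p₁ = 820/37.
Back-substitute into (2): p₂ = (371 − 2×820/37) / 6 = 4029/74.

p₁ = 820/37, p₂ = 4029/74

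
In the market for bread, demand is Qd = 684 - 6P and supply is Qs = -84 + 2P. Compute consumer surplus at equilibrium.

Equilibrium: 684 - 6P = -84 + 2P gives P* = 96, Q* = 108.
Demand choke price (Qd = 0): P = 114.
CS = ½(114 − 96)(108) = 972.

Consumer surplus = 972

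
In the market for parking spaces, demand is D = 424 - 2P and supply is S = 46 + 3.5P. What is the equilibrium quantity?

Set D = S: 424 - 2P = 46 + 3.5P.
378 = 5.5P, so P* = 756/11.
Q* = 424 − 2(756/11) = 3152/11.

Q* = 3152/11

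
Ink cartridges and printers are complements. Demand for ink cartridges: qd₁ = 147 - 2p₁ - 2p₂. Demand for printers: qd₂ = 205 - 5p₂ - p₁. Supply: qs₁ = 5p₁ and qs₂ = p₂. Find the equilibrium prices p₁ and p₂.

p₁ = 11.8, p₂ = 32.2

Market 1: 147 - 2p₁ - 2p₂ = 5p₁ → 7p₁ + 2p₂ = 147.
Market 2: 6p₂ + p₁ = 205.
Eliminating p₂: 6×(1) − 2×(2) gives 40p₁ = 472, so p₁ = 11.8.
Back-substitute into (2): p₂ = (205 − 1×11.8) / 6 = 32.2.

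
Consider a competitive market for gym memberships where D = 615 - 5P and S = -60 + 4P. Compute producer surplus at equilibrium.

Equilibrium: 615 - 5P = -60 + 4P gives P* = 75, Q* = 240.
Supply starts at P = 15 (where S = 0).
PS = ½(75 − 15)(240) = 7200.

Producer surplus = 7200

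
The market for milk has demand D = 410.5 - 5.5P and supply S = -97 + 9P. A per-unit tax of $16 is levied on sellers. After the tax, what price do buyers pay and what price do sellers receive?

Pre-tax equilibrium: P* = 35, Q* = 218.
Tax on sellers shifts supply to S = -97 + 9(P − 16) = -241 + 9P.
410.5 - 5.5P = -241 + 9P gives buyer price Pb = 1303/29; sellers receive Ps = 1303/29 − 16 = 839/29.
New quantity: Q = 410.5 − 5.5(1303/29) = 4738/29.

Buyers pay 1303/29, sellers receive 839/29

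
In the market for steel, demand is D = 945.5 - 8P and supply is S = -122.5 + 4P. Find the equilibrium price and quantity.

Set D = S: 945.5 - 8P = -122.5 + 4P.
1068 = 12P, so P* = 89.
Q* = 945.5 − 8(89) = 233.5.

P* = 89, Q* = 233.5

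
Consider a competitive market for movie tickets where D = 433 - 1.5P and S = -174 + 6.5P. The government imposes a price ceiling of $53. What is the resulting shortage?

Shortage = 183

Equilibrium price would be P* = 75.875, so the ceiling at 53 binds.
At P = 53: D = 433 − 1.5(53) = 353.5, S = -174 + 6.5(53) = 170.5.
Shortage = 353.5 − 170.5 = 183.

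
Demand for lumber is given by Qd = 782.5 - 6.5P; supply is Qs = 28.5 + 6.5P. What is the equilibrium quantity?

Set Qd = Qs: 782.5 - 6.5P = 28.5 + 6.5P.
754 = 13P, so P* = 58.
Q* = 782.5 − 6.5(58) = 405.5.

Q* = 405.5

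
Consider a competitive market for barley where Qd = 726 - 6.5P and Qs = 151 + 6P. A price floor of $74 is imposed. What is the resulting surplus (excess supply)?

Equilibrium price would be P* = 46, so the floor at 74 binds.
At P = 74: Qd = 245, Qs = 595.
Surplus = 595 − 245 = 350.

Surplus = 350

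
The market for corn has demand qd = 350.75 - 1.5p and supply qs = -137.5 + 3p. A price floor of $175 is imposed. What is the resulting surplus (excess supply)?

Surplus = 299.25

Equilibrium price would be p* = 108.5, so the floor at 175 binds.
At p = 175: qd = 88.25, qs = 387.5.
Surplus = 387.5 − 88.25 = 299.25.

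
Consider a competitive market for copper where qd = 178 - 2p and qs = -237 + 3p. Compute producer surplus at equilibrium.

Equilibrium: 178 - 2p = -237 + 3p gives p* = 83, q* = 12.
Supply starts at p = 79 (where qs = 0).
PS = ½(83 − 79)(12) = 24.

Producer surplus = 24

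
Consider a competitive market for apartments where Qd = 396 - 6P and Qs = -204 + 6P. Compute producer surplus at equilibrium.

Equilibrium: 396 - 6P = -204 + 6P gives P* = 50, Q* = 96.
Supply starts at P = 34 (where Qs = 0).
PS = ½(50 − 34)(96) = 768.

Producer surplus = 768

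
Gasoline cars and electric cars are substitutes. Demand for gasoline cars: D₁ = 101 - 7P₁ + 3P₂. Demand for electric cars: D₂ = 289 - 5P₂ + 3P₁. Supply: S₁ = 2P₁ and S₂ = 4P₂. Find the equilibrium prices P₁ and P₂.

P₁ = 74/3, P₂ = 121/3

Market 1: 101 - 7P₁ + 3P₂ = 2P₁ → 9P₁ - 3P₂ = 101.
Market 2: 9P₂ - 3P₁ = 289.
Eliminating P₂: 9×(1) + 3×(2) gives 72P₁ = 1776, so P₁ = 74/3.
Back-substitute into (2): P₂ = (289 + 3×74/3) / 9 = 121/3.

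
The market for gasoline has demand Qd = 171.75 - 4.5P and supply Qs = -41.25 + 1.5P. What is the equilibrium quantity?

Set Qd = Qs: 171.75 - 4.5P = -41.25 + 1.5P.
213 = 6P, so P* = 35.5.
Q* = 171.75 − 4.5(35.5) = 12.

Q* = 12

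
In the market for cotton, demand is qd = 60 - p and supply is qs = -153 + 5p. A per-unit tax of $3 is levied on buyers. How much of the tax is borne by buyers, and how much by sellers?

Buyers bear $2.5, sellers bear $0.5

Pre-tax equilibrium: p* = 35.5, q* = 24.5.
Tax on buyers shifts demand to qd = 60 − 1(p + 3) = 57 - p.
57 - p = -153 + 5p gives seller price ps = 35; buyers pay pb = 35 + 3 = 38.
New quantity: q = 60 − 1(38) = 22.
Buyer burden = 38 − 35.5 = 2.5; seller burden = 35.5 − 35 = 0.5.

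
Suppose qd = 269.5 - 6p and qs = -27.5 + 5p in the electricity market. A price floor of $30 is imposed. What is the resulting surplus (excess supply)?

Surplus = 33

Equilibrium price would be p* = 27, so the floor at 30 binds.
At p = 30: qd = 89.5, qs = 122.5.
Surplus = 122.5 − 89.5 = 33.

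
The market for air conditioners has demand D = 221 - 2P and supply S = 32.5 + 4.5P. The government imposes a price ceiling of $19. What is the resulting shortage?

Shortage = 65

Equilibrium price would be P* = 29, so the ceiling at 19 binds.
At P = 19: D = 221 − 2(19) = 183, S = 32.5 + 4.5(19) = 118.
Shortage = 183 − 118 = 65.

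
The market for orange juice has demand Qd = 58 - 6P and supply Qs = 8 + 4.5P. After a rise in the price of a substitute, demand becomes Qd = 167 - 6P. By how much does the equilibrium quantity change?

ΔQ = 327/7

Original equilibrium: P* = 100/21, Q* = 206/7.
New equilibrium: 167 - 6P = 8 + 4.5P, so 159 = 10.5P and P' = 106/7; Q' = 167 − 6(106/7) = 533/7.
Change in quantity: 533/7 − 206/7 = 327/7.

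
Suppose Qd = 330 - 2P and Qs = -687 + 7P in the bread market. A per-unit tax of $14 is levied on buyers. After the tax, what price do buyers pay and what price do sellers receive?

Pre-tax equilibrium: P* = 113, Q* = 104.
Tax on buyers shifts demand to Qd = 330 − 2(P + 14) = 302 - 2P.
302 - 2P = -687 + 7P gives seller price Ps = 989/9; buyers pay Pb = 989/9 + 14 = 1115/9.
New quantity: Q = 330 − 2(1115/9) = 740/9.

Buyers pay 1115/9, sellers receive 989/9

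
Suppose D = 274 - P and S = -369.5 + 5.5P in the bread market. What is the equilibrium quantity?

Q* = 175

Set D = S: 274 - P = -369.5 + 5.5P.
643.5 = 6.5P, so P* = 99.
Q* = 274 − 1(99) = 175.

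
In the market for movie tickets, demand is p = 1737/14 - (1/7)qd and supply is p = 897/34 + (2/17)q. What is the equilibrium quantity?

q* = 375

Set the two price expressions equal: 1737/14 - (1/7)q = 897/34 + (2/17)q.
11625/119 = (31/119)q, so q* = 375.
p* = 1737/14 − (1/7)(375) = 70.5.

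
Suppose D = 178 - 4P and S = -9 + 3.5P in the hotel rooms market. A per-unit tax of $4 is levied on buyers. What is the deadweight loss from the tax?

Deadweight loss = 224/15

Pre-tax equilibrium: P* = 374/15, Q* = 1174/15.
Tax on buyers shifts demand to D = 178 − 4(P + 4) = 162 - 4P.
162 - 4P = -9 + 3.5P gives seller price Ps = 22.8; buyers pay Pb = 22.8 + 4 = 26.8.
New quantity: Q = 178 − 4(26.8) = 70.8.
DWL = ½ × 4 × (1174/15 − 70.8) = 224/15.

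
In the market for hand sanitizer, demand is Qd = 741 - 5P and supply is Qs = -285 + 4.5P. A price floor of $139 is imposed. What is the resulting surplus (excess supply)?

Equilibrium price would be P* = 108, so the floor at 139 binds.
At P = 139: Qd = 46, Qs = 340.5.
Surplus = 340.5 − 46 = 294.5.

Surplus = 294.5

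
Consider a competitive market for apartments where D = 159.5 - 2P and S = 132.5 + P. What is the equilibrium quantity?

Q* = 141.5

Set D = S: 159.5 - 2P = 132.5 + P.
27 = 3P, so P* = 9.
Q* = 159.5 − 2(9) = 141.5.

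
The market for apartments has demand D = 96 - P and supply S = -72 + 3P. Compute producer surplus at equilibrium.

Producer surplus = 486

Equilibrium: 96 - P = -72 + 3P gives P* = 42, Q* = 54.
Supply starts at P = 24 (where S = 0).
PS = ½(42 − 24)(54) = 486.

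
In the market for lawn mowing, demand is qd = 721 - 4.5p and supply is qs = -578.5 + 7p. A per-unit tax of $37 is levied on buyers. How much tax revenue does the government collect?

Pre-tax equilibrium: p* = 113, q* = 212.5.
Tax on buyers shifts demand to qd = 721 − 4.5(p + 37) = 554.5 - 4.5p.
554.5 - 4.5p = -578.5 + 7p gives seller price ps = 2266/23; buyers pay pb = 2266/23 + 37 = 3117/23.
New quantity: q = 721 − 4.5(3117/23) = 5113/46.
Revenue = 37 × 5113/46 = 189181/46.

Tax revenue = 189181/46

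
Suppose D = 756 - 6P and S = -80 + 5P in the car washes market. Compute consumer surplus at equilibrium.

Consumer surplus = 7500

Equilibrium: 756 - 6P = -80 + 5P gives P* = 76, Q* = 300.
Demand choke price (D = 0): P = 126.
CS = ½(126 − 76)(300) = 7500.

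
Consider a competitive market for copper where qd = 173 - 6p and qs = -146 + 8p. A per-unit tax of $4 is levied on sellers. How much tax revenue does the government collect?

Pre-tax equilibrium: p* = 319/14, q* = 254/7.
Tax on sellers shifts supply to qs = -146 + 8(p − 4) = -178 + 8p.
173 - 6p = -178 + 8p gives buyer price pb = 351/14; sellers receive ps = 351/14 − 4 = 295/14.
New quantity: q = 173 − 6(351/14) = 158/7.
Revenue = 4 × 158/7 = 632/7.

Tax revenue = 632/7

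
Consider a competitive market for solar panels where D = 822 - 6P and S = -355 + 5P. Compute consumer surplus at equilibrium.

Consumer surplus = 2700

Equilibrium: 822 - 6P = -355 + 5P gives P* = 107, Q* = 180.
Demand choke price (D = 0): P = 137.
CS = ½(137 − 107)(180) = 2700.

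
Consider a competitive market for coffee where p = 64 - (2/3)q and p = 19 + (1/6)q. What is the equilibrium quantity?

Set the two price expressions equal: 64 - (2/3)q = 19 + (1/6)q.
45 = (5/6)q, so q* = 54.
p* = 64 − (2/3)(54) = 28.

q* = 54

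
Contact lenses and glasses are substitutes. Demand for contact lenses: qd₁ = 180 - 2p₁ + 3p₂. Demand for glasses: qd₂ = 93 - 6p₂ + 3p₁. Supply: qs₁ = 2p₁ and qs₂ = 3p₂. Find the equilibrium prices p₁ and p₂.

p₁ = 211/3, p₂ = 304/9

Market 1: 180 - 2p₁ + 3p₂ = 2p₁ → 4p₁ - 3p₂ = 180.
Market 2: 9p₂ - 3p₁ = 93.
Eliminating p₂: 9×(1) + 3×(2) gives 27p₁ = 1899, so p₁ = 211/3.
Back-substitute into (2): p₂ = (93 + 3×211/3) / 9 = 304/9.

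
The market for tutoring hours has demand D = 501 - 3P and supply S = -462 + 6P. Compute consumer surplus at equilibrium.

Consumer surplus = 5400

Equilibrium: 501 - 3P = -462 + 6P gives P* = 107, Q* = 180.
Demand choke price (D = 0): P = 167.
CS = ½(167 − 107)(180) = 5400.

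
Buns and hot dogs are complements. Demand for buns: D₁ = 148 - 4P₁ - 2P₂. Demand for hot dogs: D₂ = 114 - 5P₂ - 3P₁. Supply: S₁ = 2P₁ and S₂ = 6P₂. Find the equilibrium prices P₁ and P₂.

P₁ = 70/3, P₂ = 4

Market 1: 148 - 4P₁ - 2P₂ = 2P₁ → 6P₁ + 2P₂ = 148.
Market 2: 11P₂ + 3P₁ = 114.
Eliminating P₂: 11×(1) − 2×(2) gives 60P₁ = 1400, so P₁ = 70/3.
Back-substitute into (2): P₂ = (114 − 3×70/3) / 11 = 4.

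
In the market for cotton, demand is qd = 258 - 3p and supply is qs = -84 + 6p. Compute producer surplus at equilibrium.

Producer surplus = 1728

Equilibrium: 258 - 3p = -84 + 6p gives p* = 38, q* = 144.
Supply starts at p = 14 (where qs = 0).
PS = ½(38 − 14)(144) = 1728.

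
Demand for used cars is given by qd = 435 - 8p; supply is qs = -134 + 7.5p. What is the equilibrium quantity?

q* = 4381/31

Set qd = qs: 435 - 8p = -134 + 7.5p.
569 = 15.5p, so p* = 1138/31.
q* = 435 − 8(1138/31) = 4381/31.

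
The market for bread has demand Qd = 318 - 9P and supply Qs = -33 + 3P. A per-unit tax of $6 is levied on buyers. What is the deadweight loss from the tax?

Pre-tax equilibrium: P* = 29.25, Q* = 54.75.
Tax on buyers shifts demand to Qd = 318 − 9(P + 6) = 264 - 9P.
264 - 9P = -33 + 3P gives seller price Ps = 24.75; buyers pay Pb = 24.75 + 6 = 30.75.
New quantity: Q = 318 − 9(30.75) = 41.25.
DWL = ½ × 6 × (54.75 − 41.25) = 40.5.

Deadweight loss = 40.5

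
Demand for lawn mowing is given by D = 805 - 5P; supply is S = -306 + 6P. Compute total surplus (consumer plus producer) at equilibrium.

Total surplus = 16500

Equilibrium: 805 - 5P = -306 + 6P gives P* = 101, Q* = 300.
Demand choke price: P = 161; supply starts at P = 51.
CS = ½(161 − 101)(300) = 9000; PS = ½(101 − 51)(300) = 7500.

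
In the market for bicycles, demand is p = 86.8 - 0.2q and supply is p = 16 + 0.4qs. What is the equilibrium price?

p* = 63.2

Set the two price expressions equal: 86.8 - 0.2q = 16 + 0.4q.
70.8 = 0.6q, so q* = 118.
p* = 86.8 − (0.2)(118) = 63.2.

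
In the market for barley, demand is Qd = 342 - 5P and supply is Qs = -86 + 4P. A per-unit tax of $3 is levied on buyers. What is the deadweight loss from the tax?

Pre-tax equilibrium: P* = 428/9, Q* = 938/9.
Tax on buyers shifts demand to Qd = 342 − 5(P + 3) = 327 - 5P.
327 - 5P = -86 + 4P gives seller price Ps = 413/9; buyers pay Pb = 413/9 + 3 = 440/9.
New quantity: Q = 342 − 5(440/9) = 878/9.
DWL = ½ × 3 × (938/9 − 878/9) = 10.

Deadweight loss = 10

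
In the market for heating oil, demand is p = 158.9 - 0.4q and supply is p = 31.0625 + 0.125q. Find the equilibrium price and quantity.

p* = 61.5, q* = 243.5

Set the two price expressions equal: 158.9 - 0.4q = 31.0625 + 0.125q.
127.8375 = 0.525q, so q* = 243.5.
p* = 158.9 − (0.4)(243.5) = 61.5.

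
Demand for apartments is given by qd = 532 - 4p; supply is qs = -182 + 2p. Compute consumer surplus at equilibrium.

Equilibrium: 532 - 4p = -182 + 2p gives p* = 119, q* = 56.
Demand choke price (qd = 0): p = 133.
CS = ½(133 − 119)(56) = 392.

Consumer surplus = 392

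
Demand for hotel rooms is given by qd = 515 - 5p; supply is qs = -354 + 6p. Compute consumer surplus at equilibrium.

Equilibrium: 515 - 5p = -354 + 6p gives p* = 79, q* = 120.
Demand choke price (qd = 0): p = 103.
CS = ½(103 − 79)(120) = 1440.

Consumer surplus = 1440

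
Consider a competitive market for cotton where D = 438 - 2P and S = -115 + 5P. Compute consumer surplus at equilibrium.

Equilibrium: 438 - 2P = -115 + 5P gives P* = 79, Q* = 280.
Demand choke price (D = 0): P = 219.
CS = ½(219 − 79)(280) = 19600.

Consumer surplus = 19600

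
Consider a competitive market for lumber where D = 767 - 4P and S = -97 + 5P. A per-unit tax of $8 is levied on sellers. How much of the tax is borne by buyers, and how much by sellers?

Pre-tax equilibrium: P* = 96, Q* = 383.
Tax on sellers shifts supply to S = -97 + 5(P − 8) = -137 + 5P.
767 - 4P = -137 + 5P gives buyer price Pb = 904/9; sellers receive Ps = 904/9 − 8 = 832/9.
New quantity: Q = 767 − 4(904/9) = 3287/9.
Buyer burden = 904/9 − 96 = 40/9; seller burden = 96 − 832/9 = 32/9.

Buyers bear 40/9, sellers bear 32/9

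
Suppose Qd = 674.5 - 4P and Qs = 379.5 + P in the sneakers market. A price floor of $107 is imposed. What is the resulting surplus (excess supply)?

Equilibrium price would be P* = 59, so the floor at 107 binds.
At P = 107: Qd = 246.5, Qs = 486.5.
Surplus = 486.5 − 246.5 = 240.

Surplus = 240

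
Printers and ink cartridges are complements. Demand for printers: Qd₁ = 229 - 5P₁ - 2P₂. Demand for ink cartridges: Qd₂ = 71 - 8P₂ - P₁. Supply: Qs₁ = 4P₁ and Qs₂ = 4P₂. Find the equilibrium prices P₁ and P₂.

P₁ = 1303/53, P₂ = 205/53

Market 1: 229 - 5P₁ - 2P₂ = 4P₁ → 9P₁ + 2P₂ = 229.
Market 2: 12P₂ + P₁ = 71.
Eliminating P₂: 12×(1) − 2×(2) gives 106P₁ = 2606, so P₁ = 1303/53.
Back-substitute into (2): P₂ = (71 − 1×1303/53) / 12 = 205/53.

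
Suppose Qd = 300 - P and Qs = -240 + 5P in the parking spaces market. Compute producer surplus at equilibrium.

Equilibrium: 300 - P = -240 + 5P gives P* = 90, Q* = 210.
Supply starts at P = 48 (where Qs = 0).
PS = ½(90 − 48)(210) = 4410.

Producer surplus = 4410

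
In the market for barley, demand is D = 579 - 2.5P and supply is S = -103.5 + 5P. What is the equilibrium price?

Set D = S: 579 - 2.5P = -103.5 + 5P.
682.5 = 7.5P, so P* = 91.
Q* = 579 − 2.5(91) = 351.5.

P* = 91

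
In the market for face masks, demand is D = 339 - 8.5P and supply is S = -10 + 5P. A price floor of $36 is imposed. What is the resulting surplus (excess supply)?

Surplus = 137

Equilibrium price would be P* = 698/27, so the floor at 36 binds.
At P = 36: D = 33, S = 170.
Surplus = 170 − 33 = 137.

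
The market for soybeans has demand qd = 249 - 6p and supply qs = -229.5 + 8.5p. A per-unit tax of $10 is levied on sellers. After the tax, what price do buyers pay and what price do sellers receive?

Buyers pay 1127/29, sellers receive 837/29

Pre-tax equilibrium: p* = 33, q* = 51.
Tax on sellers shifts supply to qs = -229.5 + 8.5(p − 10) = -314.5 + 8.5p.
249 - 6p = -314.5 + 8.5p gives buyer price pb = 1127/29; sellers receive ps = 1127/29 − 10 = 837/29.
New quantity: q = 249 − 6(1127/29) = 459/29.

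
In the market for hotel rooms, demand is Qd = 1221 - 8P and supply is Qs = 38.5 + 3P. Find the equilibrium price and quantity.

Set Qd = Qs: 1221 - 8P = 38.5 + 3P.
1182.5 = 11P, so P* = 107.5.
Q* = 1221 − 8(107.5) = 361.

P* = 107.5, Q* = 361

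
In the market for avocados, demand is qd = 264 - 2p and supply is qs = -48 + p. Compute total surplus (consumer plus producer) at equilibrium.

Total surplus = 2352

Equilibrium: 264 - 2p = -48 + p gives p* = 104, q* = 56.
Demand choke price: p = 132; supply starts at p = 48.
CS = ½(132 − 104)(56) = 784; PS = ½(104 − 48)(56) = 1568.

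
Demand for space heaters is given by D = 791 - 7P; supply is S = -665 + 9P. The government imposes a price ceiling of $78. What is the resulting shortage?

Shortage = 208

Equilibrium price would be P* = 91, so the ceiling at 78 binds.
At P = 78: D = 791 − 7(78) = 245, S = -665 + 9(78) = 37.
Shortage = 245 − 37 = 208.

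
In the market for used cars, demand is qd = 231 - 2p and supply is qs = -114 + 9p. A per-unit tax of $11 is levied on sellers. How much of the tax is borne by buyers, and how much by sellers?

Pre-tax equilibrium: p* = 345/11, q* = 1851/11.
Tax on sellers shifts supply to qs = -114 + 9(p − 11) = -213 + 9p.
231 - 2p = -213 + 9p gives buyer price pb = 444/11; sellers receive ps = 444/11 − 11 = 323/11.
New quantity: q = 231 − 2(444/11) = 1653/11.
Buyer burden = 444/11 − 345/11 = 9; seller burden = 345/11 − 323/11 = 2.

Buyers bear $9, sellers bear $2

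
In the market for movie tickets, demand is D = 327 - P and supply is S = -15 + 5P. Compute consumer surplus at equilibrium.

Consumer surplus = 36450

Equilibrium: 327 - P = -15 + 5P gives P* = 57, Q* = 270.
Demand choke price (D = 0): P = 327.
CS = ½(327 − 57)(270) = 36450.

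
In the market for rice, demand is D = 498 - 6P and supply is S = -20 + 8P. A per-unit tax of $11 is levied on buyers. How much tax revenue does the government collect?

Tax revenue = 18348/7

Pre-tax equilibrium: P* = 37, Q* = 276.
Tax on buyers shifts demand to D = 498 − 6(P + 11) = 432 - 6P.
432 - 6P = -20 + 8P gives seller price Ps = 226/7; buyers pay Pb = 226/7 + 11 = 303/7.
New quantity: Q = 498 − 6(303/7) = 1668/7.
Revenue = 11 × 1668/7 = 18348/7.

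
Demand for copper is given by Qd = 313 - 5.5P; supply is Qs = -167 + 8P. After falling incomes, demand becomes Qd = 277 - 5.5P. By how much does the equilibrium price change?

Original equilibrium: P* = 320/9, Q* = 1057/9.
New equilibrium: 277 - 5.5P = -167 + 8P, so 444 = 13.5P and P' = 296/9; Q' = 277 − 5.5(296/9) = 865/9.
Change in price: 296/9 − 320/9 = -8/3.

ΔP = -8/3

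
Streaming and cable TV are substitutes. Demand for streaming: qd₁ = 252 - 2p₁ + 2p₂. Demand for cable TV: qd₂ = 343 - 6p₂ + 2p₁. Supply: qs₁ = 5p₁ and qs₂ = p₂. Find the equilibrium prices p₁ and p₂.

Market 1: 252 - 2p₁ + 2p₂ = 5p₁ → 7p₁ - 2p₂ = 252.
Market 2: 7p₂ - 2p₁ = 343.
Eliminating p₂: 7×(1) + 2×(2) gives 45p₁ = 2450, so p₁ = 490/9.
Back-substitute into (2): p₂ = (343 + 2×490/9) / 7 = 581/9.

p₁ = 490/9, p₂ = 581/9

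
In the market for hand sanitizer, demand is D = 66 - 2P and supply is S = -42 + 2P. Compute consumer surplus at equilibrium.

Equilibrium: 66 - 2P = -42 + 2P gives P* = 27, Q* = 12.
Demand choke price (D = 0): P = 33.
CS = ½(33 − 27)(12) = 36.

Consumer surplus = 36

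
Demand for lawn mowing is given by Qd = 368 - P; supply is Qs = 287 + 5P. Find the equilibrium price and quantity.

P* = 13.5, Q* = 354.5

Set Qd = Qs: 368 - P = 287 + 5P.
81 = 6P, so P* = 13.5.
Q* = 368 − 1(13.5) = 354.5.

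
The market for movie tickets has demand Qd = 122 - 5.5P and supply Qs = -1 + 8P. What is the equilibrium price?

Set Qd = Qs: 122 - 5.5P = -1 + 8P.
123 = 13.5P, so P* = 82/9.
Q* = 122 − 5.5(82/9) = 647/9.

P* = 82/9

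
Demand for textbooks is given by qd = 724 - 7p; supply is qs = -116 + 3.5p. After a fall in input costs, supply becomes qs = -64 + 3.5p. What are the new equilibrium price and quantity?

Original equilibrium: p* = 80, q* = 164.
New equilibrium: 724 - 7p = -64 + 3.5p, so 788 = 10.5p and p' = 1576/21; q' = 724 − 7(1576/21) = 596/3.

p' = 1576/21, q' = 596/3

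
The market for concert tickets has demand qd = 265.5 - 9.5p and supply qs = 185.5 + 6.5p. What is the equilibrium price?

p* = 5

Set qd = qs: 265.5 - 9.5p = 185.5 + 6.5p.
80 = 16p, so p* = 5.
q* = 265.5 − 9.5(5) = 218.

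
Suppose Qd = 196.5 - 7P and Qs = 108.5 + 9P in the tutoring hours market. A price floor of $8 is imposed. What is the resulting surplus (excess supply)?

Surplus = 40

Equilibrium price would be P* = 5.5, so the floor at 8 binds.
At P = 8: Qd = 140.5, Qs = 180.5.
Surplus = 180.5 − 140.5 = 40.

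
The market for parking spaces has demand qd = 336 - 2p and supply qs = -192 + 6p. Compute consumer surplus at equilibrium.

Equilibrium: 336 - 2p = -192 + 6p gives p* = 66, q* = 204.
Demand choke price (qd = 0): p = 168.
CS = ½(168 − 66)(204) = 10404.

Consumer surplus = 10404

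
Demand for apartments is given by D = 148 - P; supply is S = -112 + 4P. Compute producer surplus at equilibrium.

Producer surplus = 1152

Equilibrium: 148 - P = -112 + 4P gives P* = 52, Q* = 96.
Supply starts at P = 28 (where S = 0).
PS = ½(52 − 28)(96) = 1152.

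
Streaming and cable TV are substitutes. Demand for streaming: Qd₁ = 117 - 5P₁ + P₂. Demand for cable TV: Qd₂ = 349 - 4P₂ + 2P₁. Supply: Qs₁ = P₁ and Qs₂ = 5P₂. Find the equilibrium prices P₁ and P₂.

P₁ = 701/26, P₂ = 582/13

Market 1: 117 - 5P₁ + P₂ = P₁ → 6P₁ - P₂ = 117.
Market 2: 9P₂ - 2P₁ = 349.
Eliminating P₂: 9×(1) + 1×(2) gives 52P₁ = 1402, so P₁ = 701/26.
Back-substitute into (2): P₂ = (349 + 2×701/26) / 9 = 582/13.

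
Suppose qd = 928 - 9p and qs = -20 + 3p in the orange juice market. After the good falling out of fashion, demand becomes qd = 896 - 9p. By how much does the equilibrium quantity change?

Original equilibrium: p* = 79, q* = 217.
New equilibrium: 896 - 9p = -20 + 3p, so 916 = 12p and p' = 229/3; q' = 896 − 9(229/3) = 209.
Change in quantity: 209 − 217 = -8.

Δq = -8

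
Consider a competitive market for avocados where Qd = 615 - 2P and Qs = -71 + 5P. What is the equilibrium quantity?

Set Qd = Qs: 615 - 2P = -71 + 5P.
686 = 7P, so P* = 98.
Q* = 615 − 2(98) = 419.

Q* = 419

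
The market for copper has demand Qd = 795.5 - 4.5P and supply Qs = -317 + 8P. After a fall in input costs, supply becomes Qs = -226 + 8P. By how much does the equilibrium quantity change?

Original equilibrium: P* = 89, Q* = 395.
New equilibrium: 795.5 - 4.5P = -226 + 8P, so 1021.5 = 12.5P and P' = 81.72; Q' = 795.5 − 4.5(81.72) = 427.76.
Change in quantity: 427.76 − 395 = 32.76.

ΔQ = 32.76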